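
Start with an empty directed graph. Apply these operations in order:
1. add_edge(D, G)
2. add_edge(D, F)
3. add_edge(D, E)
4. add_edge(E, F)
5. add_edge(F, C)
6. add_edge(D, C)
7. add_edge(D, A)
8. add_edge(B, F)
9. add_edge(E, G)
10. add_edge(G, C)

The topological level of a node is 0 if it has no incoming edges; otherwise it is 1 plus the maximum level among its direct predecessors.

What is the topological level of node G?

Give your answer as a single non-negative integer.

Op 1: add_edge(D, G). Edges now: 1
Op 2: add_edge(D, F). Edges now: 2
Op 3: add_edge(D, E). Edges now: 3
Op 4: add_edge(E, F). Edges now: 4
Op 5: add_edge(F, C). Edges now: 5
Op 6: add_edge(D, C). Edges now: 6
Op 7: add_edge(D, A). Edges now: 7
Op 8: add_edge(B, F). Edges now: 8
Op 9: add_edge(E, G). Edges now: 9
Op 10: add_edge(G, C). Edges now: 10
Compute levels (Kahn BFS):
  sources (in-degree 0): B, D
  process B: level=0
    B->F: in-degree(F)=2, level(F)>=1
  process D: level=0
    D->A: in-degree(A)=0, level(A)=1, enqueue
    D->C: in-degree(C)=2, level(C)>=1
    D->E: in-degree(E)=0, level(E)=1, enqueue
    D->F: in-degree(F)=1, level(F)>=1
    D->G: in-degree(G)=1, level(G)>=1
  process A: level=1
  process E: level=1
    E->F: in-degree(F)=0, level(F)=2, enqueue
    E->G: in-degree(G)=0, level(G)=2, enqueue
  process F: level=2
    F->C: in-degree(C)=1, level(C)>=3
  process G: level=2
    G->C: in-degree(C)=0, level(C)=3, enqueue
  process C: level=3
All levels: A:1, B:0, C:3, D:0, E:1, F:2, G:2
level(G) = 2

Answer: 2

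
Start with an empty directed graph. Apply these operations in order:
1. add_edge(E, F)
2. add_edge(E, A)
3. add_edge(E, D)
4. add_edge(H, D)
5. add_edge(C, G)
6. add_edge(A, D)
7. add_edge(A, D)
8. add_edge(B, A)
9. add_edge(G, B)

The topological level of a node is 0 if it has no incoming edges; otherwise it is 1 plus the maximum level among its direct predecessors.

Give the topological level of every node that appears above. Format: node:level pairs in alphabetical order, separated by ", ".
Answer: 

Op 1: add_edge(E, F). Edges now: 1
Op 2: add_edge(E, A). Edges now: 2
Op 3: add_edge(E, D). Edges now: 3
Op 4: add_edge(H, D). Edges now: 4
Op 5: add_edge(C, G). Edges now: 5
Op 6: add_edge(A, D). Edges now: 6
Op 7: add_edge(A, D) (duplicate, no change). Edges now: 6
Op 8: add_edge(B, A). Edges now: 7
Op 9: add_edge(G, B). Edges now: 8
Compute levels (Kahn BFS):
  sources (in-degree 0): C, E, H
  process C: level=0
    C->G: in-degree(G)=0, level(G)=1, enqueue
  process E: level=0
    E->A: in-degree(A)=1, level(A)>=1
    E->D: in-degree(D)=2, level(D)>=1
    E->F: in-degree(F)=0, level(F)=1, enqueue
  process H: level=0
    H->D: in-degree(D)=1, level(D)>=1
  process G: level=1
    G->B: in-degree(B)=0, level(B)=2, enqueue
  process F: level=1
  process B: level=2
    B->A: in-degree(A)=0, level(A)=3, enqueue
  process A: level=3
    A->D: in-degree(D)=0, level(D)=4, enqueue
  process D: level=4
All levels: A:3, B:2, C:0, D:4, E:0, F:1, G:1, H:0

Answer: A:3, B:2, C:0, D:4, E:0, F:1, G:1, H:0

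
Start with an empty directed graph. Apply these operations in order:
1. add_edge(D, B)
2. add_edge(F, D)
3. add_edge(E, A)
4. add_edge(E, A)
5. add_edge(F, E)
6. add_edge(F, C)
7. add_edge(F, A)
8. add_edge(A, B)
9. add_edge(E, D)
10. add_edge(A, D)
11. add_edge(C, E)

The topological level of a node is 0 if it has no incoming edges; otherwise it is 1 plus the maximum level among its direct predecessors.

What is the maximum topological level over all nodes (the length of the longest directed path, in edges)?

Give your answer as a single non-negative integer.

Op 1: add_edge(D, B). Edges now: 1
Op 2: add_edge(F, D). Edges now: 2
Op 3: add_edge(E, A). Edges now: 3
Op 4: add_edge(E, A) (duplicate, no change). Edges now: 3
Op 5: add_edge(F, E). Edges now: 4
Op 6: add_edge(F, C). Edges now: 5
Op 7: add_edge(F, A). Edges now: 6
Op 8: add_edge(A, B). Edges now: 7
Op 9: add_edge(E, D). Edges now: 8
Op 10: add_edge(A, D). Edges now: 9
Op 11: add_edge(C, E). Edges now: 10
Compute levels (Kahn BFS):
  sources (in-degree 0): F
  process F: level=0
    F->A: in-degree(A)=1, level(A)>=1
    F->C: in-degree(C)=0, level(C)=1, enqueue
    F->D: in-degree(D)=2, level(D)>=1
    F->E: in-degree(E)=1, level(E)>=1
  process C: level=1
    C->E: in-degree(E)=0, level(E)=2, enqueue
  process E: level=2
    E->A: in-degree(A)=0, level(A)=3, enqueue
    E->D: in-degree(D)=1, level(D)>=3
  process A: level=3
    A->B: in-degree(B)=1, level(B)>=4
    A->D: in-degree(D)=0, level(D)=4, enqueue
  process D: level=4
    D->B: in-degree(B)=0, level(B)=5, enqueue
  process B: level=5
All levels: A:3, B:5, C:1, D:4, E:2, F:0
max level = 5

Answer: 5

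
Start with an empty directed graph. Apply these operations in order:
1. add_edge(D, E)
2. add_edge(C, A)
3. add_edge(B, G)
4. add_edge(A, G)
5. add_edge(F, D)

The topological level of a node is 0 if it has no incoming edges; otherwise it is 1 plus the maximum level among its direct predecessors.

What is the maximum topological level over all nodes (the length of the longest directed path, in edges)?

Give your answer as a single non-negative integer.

Answer: 2

Derivation:
Op 1: add_edge(D, E). Edges now: 1
Op 2: add_edge(C, A). Edges now: 2
Op 3: add_edge(B, G). Edges now: 3
Op 4: add_edge(A, G). Edges now: 4
Op 5: add_edge(F, D). Edges now: 5
Compute levels (Kahn BFS):
  sources (in-degree 0): B, C, F
  process B: level=0
    B->G: in-degree(G)=1, level(G)>=1
  process C: level=0
    C->A: in-degree(A)=0, level(A)=1, enqueue
  process F: level=0
    F->D: in-degree(D)=0, level(D)=1, enqueue
  process A: level=1
    A->G: in-degree(G)=0, level(G)=2, enqueue
  process D: level=1
    D->E: in-degree(E)=0, level(E)=2, enqueue
  process G: level=2
  process E: level=2
All levels: A:1, B:0, C:0, D:1, E:2, F:0, G:2
max level = 2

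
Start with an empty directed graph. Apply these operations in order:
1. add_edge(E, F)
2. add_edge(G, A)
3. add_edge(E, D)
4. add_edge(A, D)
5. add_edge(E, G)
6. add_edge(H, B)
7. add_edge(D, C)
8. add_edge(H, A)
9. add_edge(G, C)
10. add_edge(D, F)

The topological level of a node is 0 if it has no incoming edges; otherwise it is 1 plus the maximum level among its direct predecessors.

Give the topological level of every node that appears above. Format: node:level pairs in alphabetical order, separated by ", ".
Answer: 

Op 1: add_edge(E, F). Edges now: 1
Op 2: add_edge(G, A). Edges now: 2
Op 3: add_edge(E, D). Edges now: 3
Op 4: add_edge(A, D). Edges now: 4
Op 5: add_edge(E, G). Edges now: 5
Op 6: add_edge(H, B). Edges now: 6
Op 7: add_edge(D, C). Edges now: 7
Op 8: add_edge(H, A). Edges now: 8
Op 9: add_edge(G, C). Edges now: 9
Op 10: add_edge(D, F). Edges now: 10
Compute levels (Kahn BFS):
  sources (in-degree 0): E, H
  process E: level=0
    E->D: in-degree(D)=1, level(D)>=1
    E->F: in-degree(F)=1, level(F)>=1
    E->G: in-degree(G)=0, level(G)=1, enqueue
  process H: level=0
    H->A: in-degree(A)=1, level(A)>=1
    H->B: in-degree(B)=0, level(B)=1, enqueue
  process G: level=1
    G->A: in-degree(A)=0, level(A)=2, enqueue
    G->C: in-degree(C)=1, level(C)>=2
  process B: level=1
  process A: level=2
    A->D: in-degree(D)=0, level(D)=3, enqueue
  process D: level=3
    D->C: in-degree(C)=0, level(C)=4, enqueue
    D->F: in-degree(F)=0, level(F)=4, enqueue
  process C: level=4
  process F: level=4
All levels: A:2, B:1, C:4, D:3, E:0, F:4, G:1, H:0

Answer: A:2, B:1, C:4, D:3, E:0, F:4, G:1, H:0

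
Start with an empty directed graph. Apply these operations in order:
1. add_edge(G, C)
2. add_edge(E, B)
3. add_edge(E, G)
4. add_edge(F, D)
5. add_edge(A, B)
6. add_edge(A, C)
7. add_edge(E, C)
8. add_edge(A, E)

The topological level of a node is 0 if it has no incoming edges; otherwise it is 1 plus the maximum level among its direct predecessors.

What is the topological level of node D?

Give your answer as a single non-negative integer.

Answer: 1

Derivation:
Op 1: add_edge(G, C). Edges now: 1
Op 2: add_edge(E, B). Edges now: 2
Op 3: add_edge(E, G). Edges now: 3
Op 4: add_edge(F, D). Edges now: 4
Op 5: add_edge(A, B). Edges now: 5
Op 6: add_edge(A, C). Edges now: 6
Op 7: add_edge(E, C). Edges now: 7
Op 8: add_edge(A, E). Edges now: 8
Compute levels (Kahn BFS):
  sources (in-degree 0): A, F
  process A: level=0
    A->B: in-degree(B)=1, level(B)>=1
    A->C: in-degree(C)=2, level(C)>=1
    A->E: in-degree(E)=0, level(E)=1, enqueue
  process F: level=0
    F->D: in-degree(D)=0, level(D)=1, enqueue
  process E: level=1
    E->B: in-degree(B)=0, level(B)=2, enqueue
    E->C: in-degree(C)=1, level(C)>=2
    E->G: in-degree(G)=0, level(G)=2, enqueue
  process D: level=1
  process B: level=2
  process G: level=2
    G->C: in-degree(C)=0, level(C)=3, enqueue
  process C: level=3
All levels: A:0, B:2, C:3, D:1, E:1, F:0, G:2
level(D) = 1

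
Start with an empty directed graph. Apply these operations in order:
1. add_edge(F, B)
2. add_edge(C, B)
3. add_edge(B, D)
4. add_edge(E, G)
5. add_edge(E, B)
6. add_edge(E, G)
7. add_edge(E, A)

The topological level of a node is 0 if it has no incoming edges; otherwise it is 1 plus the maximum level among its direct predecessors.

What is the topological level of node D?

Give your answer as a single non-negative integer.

Answer: 2

Derivation:
Op 1: add_edge(F, B). Edges now: 1
Op 2: add_edge(C, B). Edges now: 2
Op 3: add_edge(B, D). Edges now: 3
Op 4: add_edge(E, G). Edges now: 4
Op 5: add_edge(E, B). Edges now: 5
Op 6: add_edge(E, G) (duplicate, no change). Edges now: 5
Op 7: add_edge(E, A). Edges now: 6
Compute levels (Kahn BFS):
  sources (in-degree 0): C, E, F
  process C: level=0
    C->B: in-degree(B)=2, level(B)>=1
  process E: level=0
    E->A: in-degree(A)=0, level(A)=1, enqueue
    E->B: in-degree(B)=1, level(B)>=1
    E->G: in-degree(G)=0, level(G)=1, enqueue
  process F: level=0
    F->B: in-degree(B)=0, level(B)=1, enqueue
  process A: level=1
  process G: level=1
  process B: level=1
    B->D: in-degree(D)=0, level(D)=2, enqueue
  process D: level=2
All levels: A:1, B:1, C:0, D:2, E:0, F:0, G:1
level(D) = 2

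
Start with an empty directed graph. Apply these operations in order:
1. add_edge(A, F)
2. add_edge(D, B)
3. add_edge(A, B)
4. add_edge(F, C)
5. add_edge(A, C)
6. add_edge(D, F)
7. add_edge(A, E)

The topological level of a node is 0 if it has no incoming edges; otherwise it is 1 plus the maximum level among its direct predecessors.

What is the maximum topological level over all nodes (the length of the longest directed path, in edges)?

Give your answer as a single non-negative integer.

Op 1: add_edge(A, F). Edges now: 1
Op 2: add_edge(D, B). Edges now: 2
Op 3: add_edge(A, B). Edges now: 3
Op 4: add_edge(F, C). Edges now: 4
Op 5: add_edge(A, C). Edges now: 5
Op 6: add_edge(D, F). Edges now: 6
Op 7: add_edge(A, E). Edges now: 7
Compute levels (Kahn BFS):
  sources (in-degree 0): A, D
  process A: level=0
    A->B: in-degree(B)=1, level(B)>=1
    A->C: in-degree(C)=1, level(C)>=1
    A->E: in-degree(E)=0, level(E)=1, enqueue
    A->F: in-degree(F)=1, level(F)>=1
  process D: level=0
    D->B: in-degree(B)=0, level(B)=1, enqueue
    D->F: in-degree(F)=0, level(F)=1, enqueue
  process E: level=1
  process B: level=1
  process F: level=1
    F->C: in-degree(C)=0, level(C)=2, enqueue
  process C: level=2
All levels: A:0, B:1, C:2, D:0, E:1, F:1
max level = 2

Answer: 2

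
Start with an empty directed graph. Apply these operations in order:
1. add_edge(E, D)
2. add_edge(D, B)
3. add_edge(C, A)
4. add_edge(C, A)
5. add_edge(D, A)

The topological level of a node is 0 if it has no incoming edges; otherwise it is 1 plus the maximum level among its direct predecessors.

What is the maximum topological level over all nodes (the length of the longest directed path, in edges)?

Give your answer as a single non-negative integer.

Op 1: add_edge(E, D). Edges now: 1
Op 2: add_edge(D, B). Edges now: 2
Op 3: add_edge(C, A). Edges now: 3
Op 4: add_edge(C, A) (duplicate, no change). Edges now: 3
Op 5: add_edge(D, A). Edges now: 4
Compute levels (Kahn BFS):
  sources (in-degree 0): C, E
  process C: level=0
    C->A: in-degree(A)=1, level(A)>=1
  process E: level=0
    E->D: in-degree(D)=0, level(D)=1, enqueue
  process D: level=1
    D->A: in-degree(A)=0, level(A)=2, enqueue
    D->B: in-degree(B)=0, level(B)=2, enqueue
  process A: level=2
  process B: level=2
All levels: A:2, B:2, C:0, D:1, E:0
max level = 2

Answer: 2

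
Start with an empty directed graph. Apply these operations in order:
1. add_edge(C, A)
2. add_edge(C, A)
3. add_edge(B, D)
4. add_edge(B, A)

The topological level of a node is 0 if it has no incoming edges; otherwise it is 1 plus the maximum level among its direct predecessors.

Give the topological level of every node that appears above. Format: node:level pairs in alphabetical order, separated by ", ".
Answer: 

Answer: A:1, B:0, C:0, D:1

Derivation:
Op 1: add_edge(C, A). Edges now: 1
Op 2: add_edge(C, A) (duplicate, no change). Edges now: 1
Op 3: add_edge(B, D). Edges now: 2
Op 4: add_edge(B, A). Edges now: 3
Compute levels (Kahn BFS):
  sources (in-degree 0): B, C
  process B: level=0
    B->A: in-degree(A)=1, level(A)>=1
    B->D: in-degree(D)=0, level(D)=1, enqueue
  process C: level=0
    C->A: in-degree(A)=0, level(A)=1, enqueue
  process D: level=1
  process A: level=1
All levels: A:1, B:0, C:0, D:1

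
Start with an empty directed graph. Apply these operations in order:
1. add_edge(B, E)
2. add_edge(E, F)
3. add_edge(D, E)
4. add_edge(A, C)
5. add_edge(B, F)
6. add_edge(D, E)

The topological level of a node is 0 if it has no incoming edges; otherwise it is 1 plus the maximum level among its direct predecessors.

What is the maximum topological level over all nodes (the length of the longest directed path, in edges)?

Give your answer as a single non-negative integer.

Op 1: add_edge(B, E). Edges now: 1
Op 2: add_edge(E, F). Edges now: 2
Op 3: add_edge(D, E). Edges now: 3
Op 4: add_edge(A, C). Edges now: 4
Op 5: add_edge(B, F). Edges now: 5
Op 6: add_edge(D, E) (duplicate, no change). Edges now: 5
Compute levels (Kahn BFS):
  sources (in-degree 0): A, B, D
  process A: level=0
    A->C: in-degree(C)=0, level(C)=1, enqueue
  process B: level=0
    B->E: in-degree(E)=1, level(E)>=1
    B->F: in-degree(F)=1, level(F)>=1
  process D: level=0
    D->E: in-degree(E)=0, level(E)=1, enqueue
  process C: level=1
  process E: level=1
    E->F: in-degree(F)=0, level(F)=2, enqueue
  process F: level=2
All levels: A:0, B:0, C:1, D:0, E:1, F:2
max level = 2

Answer: 2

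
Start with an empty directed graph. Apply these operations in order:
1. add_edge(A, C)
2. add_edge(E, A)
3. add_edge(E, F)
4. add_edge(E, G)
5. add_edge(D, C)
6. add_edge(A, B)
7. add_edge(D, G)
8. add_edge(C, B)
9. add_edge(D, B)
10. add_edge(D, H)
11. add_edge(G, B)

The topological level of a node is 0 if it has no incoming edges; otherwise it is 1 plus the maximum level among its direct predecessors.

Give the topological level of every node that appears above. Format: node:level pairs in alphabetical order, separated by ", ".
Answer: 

Answer: A:1, B:3, C:2, D:0, E:0, F:1, G:1, H:1

Derivation:
Op 1: add_edge(A, C). Edges now: 1
Op 2: add_edge(E, A). Edges now: 2
Op 3: add_edge(E, F). Edges now: 3
Op 4: add_edge(E, G). Edges now: 4
Op 5: add_edge(D, C). Edges now: 5
Op 6: add_edge(A, B). Edges now: 6
Op 7: add_edge(D, G). Edges now: 7
Op 8: add_edge(C, B). Edges now: 8
Op 9: add_edge(D, B). Edges now: 9
Op 10: add_edge(D, H). Edges now: 10
Op 11: add_edge(G, B). Edges now: 11
Compute levels (Kahn BFS):
  sources (in-degree 0): D, E
  process D: level=0
    D->B: in-degree(B)=3, level(B)>=1
    D->C: in-degree(C)=1, level(C)>=1
    D->G: in-degree(G)=1, level(G)>=1
    D->H: in-degree(H)=0, level(H)=1, enqueue
  process E: level=0
    E->A: in-degree(A)=0, level(A)=1, enqueue
    E->F: in-degree(F)=0, level(F)=1, enqueue
    E->G: in-degree(G)=0, level(G)=1, enqueue
  process H: level=1
  process A: level=1
    A->B: in-degree(B)=2, level(B)>=2
    A->C: in-degree(C)=0, level(C)=2, enqueue
  process F: level=1
  process G: level=1
    G->B: in-degree(B)=1, level(B)>=2
  process C: level=2
    C->B: in-degree(B)=0, level(B)=3, enqueue
  process B: level=3
All levels: A:1, B:3, C:2, D:0, E:0, F:1, G:1, H:1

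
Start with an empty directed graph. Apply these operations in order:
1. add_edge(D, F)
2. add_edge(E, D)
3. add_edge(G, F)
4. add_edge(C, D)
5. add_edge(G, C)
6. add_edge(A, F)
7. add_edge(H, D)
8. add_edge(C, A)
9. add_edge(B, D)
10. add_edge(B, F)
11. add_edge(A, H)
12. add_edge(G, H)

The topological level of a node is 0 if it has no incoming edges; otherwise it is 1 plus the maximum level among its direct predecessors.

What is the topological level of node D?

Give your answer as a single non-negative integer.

Op 1: add_edge(D, F). Edges now: 1
Op 2: add_edge(E, D). Edges now: 2
Op 3: add_edge(G, F). Edges now: 3
Op 4: add_edge(C, D). Edges now: 4
Op 5: add_edge(G, C). Edges now: 5
Op 6: add_edge(A, F). Edges now: 6
Op 7: add_edge(H, D). Edges now: 7
Op 8: add_edge(C, A). Edges now: 8
Op 9: add_edge(B, D). Edges now: 9
Op 10: add_edge(B, F). Edges now: 10
Op 11: add_edge(A, H). Edges now: 11
Op 12: add_edge(G, H). Edges now: 12
Compute levels (Kahn BFS):
  sources (in-degree 0): B, E, G
  process B: level=0
    B->D: in-degree(D)=3, level(D)>=1
    B->F: in-degree(F)=3, level(F)>=1
  process E: level=0
    E->D: in-degree(D)=2, level(D)>=1
  process G: level=0
    G->C: in-degree(C)=0, level(C)=1, enqueue
    G->F: in-degree(F)=2, level(F)>=1
    G->H: in-degree(H)=1, level(H)>=1
  process C: level=1
    C->A: in-degree(A)=0, level(A)=2, enqueue
    C->D: in-degree(D)=1, level(D)>=2
  process A: level=2
    A->F: in-degree(F)=1, level(F)>=3
    A->H: in-degree(H)=0, level(H)=3, enqueue
  process H: level=3
    H->D: in-degree(D)=0, level(D)=4, enqueue
  process D: level=4
    D->F: in-degree(F)=0, level(F)=5, enqueue
  process F: level=5
All levels: A:2, B:0, C:1, D:4, E:0, F:5, G:0, H:3
level(D) = 4

Answer: 4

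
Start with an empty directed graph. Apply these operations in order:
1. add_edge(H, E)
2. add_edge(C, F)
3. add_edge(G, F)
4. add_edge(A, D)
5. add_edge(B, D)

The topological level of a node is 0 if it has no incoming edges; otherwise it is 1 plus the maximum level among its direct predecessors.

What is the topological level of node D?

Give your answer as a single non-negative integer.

Op 1: add_edge(H, E). Edges now: 1
Op 2: add_edge(C, F). Edges now: 2
Op 3: add_edge(G, F). Edges now: 3
Op 4: add_edge(A, D). Edges now: 4
Op 5: add_edge(B, D). Edges now: 5
Compute levels (Kahn BFS):
  sources (in-degree 0): A, B, C, G, H
  process A: level=0
    A->D: in-degree(D)=1, level(D)>=1
  process B: level=0
    B->D: in-degree(D)=0, level(D)=1, enqueue
  process C: level=0
    C->F: in-degree(F)=1, level(F)>=1
  process G: level=0
    G->F: in-degree(F)=0, level(F)=1, enqueue
  process H: level=0
    H->E: in-degree(E)=0, level(E)=1, enqueue
  process D: level=1
  process F: level=1
  process E: level=1
All levels: A:0, B:0, C:0, D:1, E:1, F:1, G:0, H:0
level(D) = 1

Answer: 1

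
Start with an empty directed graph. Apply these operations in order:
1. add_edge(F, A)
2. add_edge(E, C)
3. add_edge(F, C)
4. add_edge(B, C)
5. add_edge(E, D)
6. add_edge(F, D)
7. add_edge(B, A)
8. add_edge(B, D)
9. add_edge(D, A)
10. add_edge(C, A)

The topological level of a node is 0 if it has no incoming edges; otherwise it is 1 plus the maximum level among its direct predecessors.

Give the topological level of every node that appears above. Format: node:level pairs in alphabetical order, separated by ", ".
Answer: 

Op 1: add_edge(F, A). Edges now: 1
Op 2: add_edge(E, C). Edges now: 2
Op 3: add_edge(F, C). Edges now: 3
Op 4: add_edge(B, C). Edges now: 4
Op 5: add_edge(E, D). Edges now: 5
Op 6: add_edge(F, D). Edges now: 6
Op 7: add_edge(B, A). Edges now: 7
Op 8: add_edge(B, D). Edges now: 8
Op 9: add_edge(D, A). Edges now: 9
Op 10: add_edge(C, A). Edges now: 10
Compute levels (Kahn BFS):
  sources (in-degree 0): B, E, F
  process B: level=0
    B->A: in-degree(A)=3, level(A)>=1
    B->C: in-degree(C)=2, level(C)>=1
    B->D: in-degree(D)=2, level(D)>=1
  process E: level=0
    E->C: in-degree(C)=1, level(C)>=1
    E->D: in-degree(D)=1, level(D)>=1
  process F: level=0
    F->A: in-degree(A)=2, level(A)>=1
    F->C: in-degree(C)=0, level(C)=1, enqueue
    F->D: in-degree(D)=0, level(D)=1, enqueue
  process C: level=1
    C->A: in-degree(A)=1, level(A)>=2
  process D: level=1
    D->A: in-degree(A)=0, level(A)=2, enqueue
  process A: level=2
All levels: A:2, B:0, C:1, D:1, E:0, F:0

Answer: A:2, B:0, C:1, D:1, E:0, F:0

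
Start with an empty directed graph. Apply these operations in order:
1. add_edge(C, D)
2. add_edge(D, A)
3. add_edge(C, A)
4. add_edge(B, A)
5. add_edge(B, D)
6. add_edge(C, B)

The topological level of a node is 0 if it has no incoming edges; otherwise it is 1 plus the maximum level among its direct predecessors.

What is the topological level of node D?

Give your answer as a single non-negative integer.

Answer: 2

Derivation:
Op 1: add_edge(C, D). Edges now: 1
Op 2: add_edge(D, A). Edges now: 2
Op 3: add_edge(C, A). Edges now: 3
Op 4: add_edge(B, A). Edges now: 4
Op 5: add_edge(B, D). Edges now: 5
Op 6: add_edge(C, B). Edges now: 6
Compute levels (Kahn BFS):
  sources (in-degree 0): C
  process C: level=0
    C->A: in-degree(A)=2, level(A)>=1
    C->B: in-degree(B)=0, level(B)=1, enqueue
    C->D: in-degree(D)=1, level(D)>=1
  process B: level=1
    B->A: in-degree(A)=1, level(A)>=2
    B->D: in-degree(D)=0, level(D)=2, enqueue
  process D: level=2
    D->A: in-degree(A)=0, level(A)=3, enqueue
  process A: level=3
All levels: A:3, B:1, C:0, D:2
level(D) = 2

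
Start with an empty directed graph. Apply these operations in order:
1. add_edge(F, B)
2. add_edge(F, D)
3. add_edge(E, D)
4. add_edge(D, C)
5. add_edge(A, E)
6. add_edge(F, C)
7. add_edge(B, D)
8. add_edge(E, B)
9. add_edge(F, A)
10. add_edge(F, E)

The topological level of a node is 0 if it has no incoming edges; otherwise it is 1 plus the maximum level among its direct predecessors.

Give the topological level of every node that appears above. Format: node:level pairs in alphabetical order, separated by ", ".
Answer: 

Op 1: add_edge(F, B). Edges now: 1
Op 2: add_edge(F, D). Edges now: 2
Op 3: add_edge(E, D). Edges now: 3
Op 4: add_edge(D, C). Edges now: 4
Op 5: add_edge(A, E). Edges now: 5
Op 6: add_edge(F, C). Edges now: 6
Op 7: add_edge(B, D). Edges now: 7
Op 8: add_edge(E, B). Edges now: 8
Op 9: add_edge(F, A). Edges now: 9
Op 10: add_edge(F, E). Edges now: 10
Compute levels (Kahn BFS):
  sources (in-degree 0): F
  process F: level=0
    F->A: in-degree(A)=0, level(A)=1, enqueue
    F->B: in-degree(B)=1, level(B)>=1
    F->C: in-degree(C)=1, level(C)>=1
    F->D: in-degree(D)=2, level(D)>=1
    F->E: in-degree(E)=1, level(E)>=1
  process A: level=1
    A->E: in-degree(E)=0, level(E)=2, enqueue
  process E: level=2
    E->B: in-degree(B)=0, level(B)=3, enqueue
    E->D: in-degree(D)=1, level(D)>=3
  process B: level=3
    B->D: in-degree(D)=0, level(D)=4, enqueue
  process D: level=4
    D->C: in-degree(C)=0, level(C)=5, enqueue
  process C: level=5
All levels: A:1, B:3, C:5, D:4, E:2, F:0

Answer: A:1, B:3, C:5, D:4, E:2, F:0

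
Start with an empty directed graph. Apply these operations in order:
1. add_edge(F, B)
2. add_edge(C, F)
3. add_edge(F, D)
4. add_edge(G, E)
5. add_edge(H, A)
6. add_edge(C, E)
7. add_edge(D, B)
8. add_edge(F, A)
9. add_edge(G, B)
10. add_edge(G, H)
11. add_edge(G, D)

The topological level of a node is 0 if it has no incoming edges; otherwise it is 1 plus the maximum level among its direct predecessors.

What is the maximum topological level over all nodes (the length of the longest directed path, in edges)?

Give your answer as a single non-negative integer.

Answer: 3

Derivation:
Op 1: add_edge(F, B). Edges now: 1
Op 2: add_edge(C, F). Edges now: 2
Op 3: add_edge(F, D). Edges now: 3
Op 4: add_edge(G, E). Edges now: 4
Op 5: add_edge(H, A). Edges now: 5
Op 6: add_edge(C, E). Edges now: 6
Op 7: add_edge(D, B). Edges now: 7
Op 8: add_edge(F, A). Edges now: 8
Op 9: add_edge(G, B). Edges now: 9
Op 10: add_edge(G, H). Edges now: 10
Op 11: add_edge(G, D). Edges now: 11
Compute levels (Kahn BFS):
  sources (in-degree 0): C, G
  process C: level=0
    C->E: in-degree(E)=1, level(E)>=1
    C->F: in-degree(F)=0, level(F)=1, enqueue
  process G: level=0
    G->B: in-degree(B)=2, level(B)>=1
    G->D: in-degree(D)=1, level(D)>=1
    G->E: in-degree(E)=0, level(E)=1, enqueue
    G->H: in-degree(H)=0, level(H)=1, enqueue
  process F: level=1
    F->A: in-degree(A)=1, level(A)>=2
    F->B: in-degree(B)=1, level(B)>=2
    F->D: in-degree(D)=0, level(D)=2, enqueue
  process E: level=1
  process H: level=1
    H->A: in-degree(A)=0, level(A)=2, enqueue
  process D: level=2
    D->B: in-degree(B)=0, level(B)=3, enqueue
  process A: level=2
  process B: level=3
All levels: A:2, B:3, C:0, D:2, E:1, F:1, G:0, H:1
max level = 3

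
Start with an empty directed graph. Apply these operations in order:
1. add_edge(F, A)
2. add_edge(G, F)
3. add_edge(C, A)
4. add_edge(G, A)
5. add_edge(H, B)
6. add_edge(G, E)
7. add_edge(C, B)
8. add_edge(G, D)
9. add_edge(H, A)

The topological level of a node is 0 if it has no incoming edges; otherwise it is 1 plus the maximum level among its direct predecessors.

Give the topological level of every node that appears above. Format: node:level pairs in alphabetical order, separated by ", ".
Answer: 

Op 1: add_edge(F, A). Edges now: 1
Op 2: add_edge(G, F). Edges now: 2
Op 3: add_edge(C, A). Edges now: 3
Op 4: add_edge(G, A). Edges now: 4
Op 5: add_edge(H, B). Edges now: 5
Op 6: add_edge(G, E). Edges now: 6
Op 7: add_edge(C, B). Edges now: 7
Op 8: add_edge(G, D). Edges now: 8
Op 9: add_edge(H, A). Edges now: 9
Compute levels (Kahn BFS):
  sources (in-degree 0): C, G, H
  process C: level=0
    C->A: in-degree(A)=3, level(A)>=1
    C->B: in-degree(B)=1, level(B)>=1
  process G: level=0
    G->A: in-degree(A)=2, level(A)>=1
    G->D: in-degree(D)=0, level(D)=1, enqueue
    G->E: in-degree(E)=0, level(E)=1, enqueue
    G->F: in-degree(F)=0, level(F)=1, enqueue
  process H: level=0
    H->A: in-degree(A)=1, level(A)>=1
    H->B: in-degree(B)=0, level(B)=1, enqueue
  process D: level=1
  process E: level=1
  process F: level=1
    F->A: in-degree(A)=0, level(A)=2, enqueue
  process B: level=1
  process A: level=2
All levels: A:2, B:1, C:0, D:1, E:1, F:1, G:0, H:0

Answer: A:2, B:1, C:0, D:1, E:1, F:1, G:0, H:0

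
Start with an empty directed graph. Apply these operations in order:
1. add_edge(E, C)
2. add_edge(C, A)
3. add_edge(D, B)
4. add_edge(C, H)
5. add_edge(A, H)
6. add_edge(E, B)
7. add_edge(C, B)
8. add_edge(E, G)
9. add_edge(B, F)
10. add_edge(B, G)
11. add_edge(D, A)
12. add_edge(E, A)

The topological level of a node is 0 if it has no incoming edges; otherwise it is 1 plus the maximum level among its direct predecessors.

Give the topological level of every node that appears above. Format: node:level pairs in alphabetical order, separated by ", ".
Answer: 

Answer: A:2, B:2, C:1, D:0, E:0, F:3, G:3, H:3

Derivation:
Op 1: add_edge(E, C). Edges now: 1
Op 2: add_edge(C, A). Edges now: 2
Op 3: add_edge(D, B). Edges now: 3
Op 4: add_edge(C, H). Edges now: 4
Op 5: add_edge(A, H). Edges now: 5
Op 6: add_edge(E, B). Edges now: 6
Op 7: add_edge(C, B). Edges now: 7
Op 8: add_edge(E, G). Edges now: 8
Op 9: add_edge(B, F). Edges now: 9
Op 10: add_edge(B, G). Edges now: 10
Op 11: add_edge(D, A). Edges now: 11
Op 12: add_edge(E, A). Edges now: 12
Compute levels (Kahn BFS):
  sources (in-degree 0): D, E
  process D: level=0
    D->A: in-degree(A)=2, level(A)>=1
    D->B: in-degree(B)=2, level(B)>=1
  process E: level=0
    E->A: in-degree(A)=1, level(A)>=1
    E->B: in-degree(B)=1, level(B)>=1
    E->C: in-degree(C)=0, level(C)=1, enqueue
    E->G: in-degree(G)=1, level(G)>=1
  process C: level=1
    C->A: in-degree(A)=0, level(A)=2, enqueue
    C->B: in-degree(B)=0, level(B)=2, enqueue
    C->H: in-degree(H)=1, level(H)>=2
  process A: level=2
    A->H: in-degree(H)=0, level(H)=3, enqueue
  process B: level=2
    B->F: in-degree(F)=0, level(F)=3, enqueue
    B->G: in-degree(G)=0, level(G)=3, enqueue
  process H: level=3
  process F: level=3
  process G: level=3
All levels: A:2, B:2, C:1, D:0, E:0, F:3, G:3, H:3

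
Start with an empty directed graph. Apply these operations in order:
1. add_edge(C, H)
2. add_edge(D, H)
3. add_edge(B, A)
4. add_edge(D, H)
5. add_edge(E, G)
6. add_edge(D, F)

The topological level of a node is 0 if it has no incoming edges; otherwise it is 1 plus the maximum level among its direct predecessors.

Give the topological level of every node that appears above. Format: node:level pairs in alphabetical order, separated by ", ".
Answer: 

Op 1: add_edge(C, H). Edges now: 1
Op 2: add_edge(D, H). Edges now: 2
Op 3: add_edge(B, A). Edges now: 3
Op 4: add_edge(D, H) (duplicate, no change). Edges now: 3
Op 5: add_edge(E, G). Edges now: 4
Op 6: add_edge(D, F). Edges now: 5
Compute levels (Kahn BFS):
  sources (in-degree 0): B, C, D, E
  process B: level=0
    B->A: in-degree(A)=0, level(A)=1, enqueue
  process C: level=0
    C->H: in-degree(H)=1, level(H)>=1
  process D: level=0
    D->F: in-degree(F)=0, level(F)=1, enqueue
    D->H: in-degree(H)=0, level(H)=1, enqueue
  process E: level=0
    E->G: in-degree(G)=0, level(G)=1, enqueue
  process A: level=1
  process F: level=1
  process H: level=1
  process G: level=1
All levels: A:1, B:0, C:0, D:0, E:0, F:1, G:1, H:1

Answer: A:1, B:0, C:0, D:0, E:0, F:1, G:1, H:1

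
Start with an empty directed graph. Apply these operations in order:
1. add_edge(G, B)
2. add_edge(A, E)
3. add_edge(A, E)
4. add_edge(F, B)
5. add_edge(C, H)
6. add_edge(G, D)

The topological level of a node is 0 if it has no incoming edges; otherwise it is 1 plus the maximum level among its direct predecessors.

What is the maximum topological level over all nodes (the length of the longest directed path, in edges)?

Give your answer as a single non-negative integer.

Op 1: add_edge(G, B). Edges now: 1
Op 2: add_edge(A, E). Edges now: 2
Op 3: add_edge(A, E) (duplicate, no change). Edges now: 2
Op 4: add_edge(F, B). Edges now: 3
Op 5: add_edge(C, H). Edges now: 4
Op 6: add_edge(G, D). Edges now: 5
Compute levels (Kahn BFS):
  sources (in-degree 0): A, C, F, G
  process A: level=0
    A->E: in-degree(E)=0, level(E)=1, enqueue
  process C: level=0
    C->H: in-degree(H)=0, level(H)=1, enqueue
  process F: level=0
    F->B: in-degree(B)=1, level(B)>=1
  process G: level=0
    G->B: in-degree(B)=0, level(B)=1, enqueue
    G->D: in-degree(D)=0, level(D)=1, enqueue
  process E: level=1
  process H: level=1
  process B: level=1
  process D: level=1
All levels: A:0, B:1, C:0, D:1, E:1, F:0, G:0, H:1
max level = 1

Answer: 1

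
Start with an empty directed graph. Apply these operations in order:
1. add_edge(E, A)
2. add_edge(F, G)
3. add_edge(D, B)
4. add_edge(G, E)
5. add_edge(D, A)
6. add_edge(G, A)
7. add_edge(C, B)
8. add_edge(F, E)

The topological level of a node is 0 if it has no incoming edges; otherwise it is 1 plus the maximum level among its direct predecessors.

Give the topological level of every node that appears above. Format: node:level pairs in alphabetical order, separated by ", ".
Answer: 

Op 1: add_edge(E, A). Edges now: 1
Op 2: add_edge(F, G). Edges now: 2
Op 3: add_edge(D, B). Edges now: 3
Op 4: add_edge(G, E). Edges now: 4
Op 5: add_edge(D, A). Edges now: 5
Op 6: add_edge(G, A). Edges now: 6
Op 7: add_edge(C, B). Edges now: 7
Op 8: add_edge(F, E). Edges now: 8
Compute levels (Kahn BFS):
  sources (in-degree 0): C, D, F
  process C: level=0
    C->B: in-degree(B)=1, level(B)>=1
  process D: level=0
    D->A: in-degree(A)=2, level(A)>=1
    D->B: in-degree(B)=0, level(B)=1, enqueue
  process F: level=0
    F->E: in-degree(E)=1, level(E)>=1
    F->G: in-degree(G)=0, level(G)=1, enqueue
  process B: level=1
  process G: level=1
    G->A: in-degree(A)=1, level(A)>=2
    G->E: in-degree(E)=0, level(E)=2, enqueue
  process E: level=2
    E->A: in-degree(A)=0, level(A)=3, enqueue
  process A: level=3
All levels: A:3, B:1, C:0, D:0, E:2, F:0, G:1

Answer: A:3, B:1, C:0, D:0, E:2, F:0, G:1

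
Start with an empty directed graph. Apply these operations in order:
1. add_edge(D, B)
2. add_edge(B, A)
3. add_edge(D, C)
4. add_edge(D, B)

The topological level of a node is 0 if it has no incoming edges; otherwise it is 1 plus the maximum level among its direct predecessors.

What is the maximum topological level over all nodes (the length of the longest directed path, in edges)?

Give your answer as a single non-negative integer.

Answer: 2

Derivation:
Op 1: add_edge(D, B). Edges now: 1
Op 2: add_edge(B, A). Edges now: 2
Op 3: add_edge(D, C). Edges now: 3
Op 4: add_edge(D, B) (duplicate, no change). Edges now: 3
Compute levels (Kahn BFS):
  sources (in-degree 0): D
  process D: level=0
    D->B: in-degree(B)=0, level(B)=1, enqueue
    D->C: in-degree(C)=0, level(C)=1, enqueue
  process B: level=1
    B->A: in-degree(A)=0, level(A)=2, enqueue
  process C: level=1
  process A: level=2
All levels: A:2, B:1, C:1, D:0
max level = 2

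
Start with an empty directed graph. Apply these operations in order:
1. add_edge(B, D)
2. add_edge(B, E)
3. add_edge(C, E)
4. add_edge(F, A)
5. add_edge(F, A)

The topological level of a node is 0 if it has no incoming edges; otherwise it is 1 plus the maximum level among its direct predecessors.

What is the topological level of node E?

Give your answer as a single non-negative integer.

Answer: 1

Derivation:
Op 1: add_edge(B, D). Edges now: 1
Op 2: add_edge(B, E). Edges now: 2
Op 3: add_edge(C, E). Edges now: 3
Op 4: add_edge(F, A). Edges now: 4
Op 5: add_edge(F, A) (duplicate, no change). Edges now: 4
Compute levels (Kahn BFS):
  sources (in-degree 0): B, C, F
  process B: level=0
    B->D: in-degree(D)=0, level(D)=1, enqueue
    B->E: in-degree(E)=1, level(E)>=1
  process C: level=0
    C->E: in-degree(E)=0, level(E)=1, enqueue
  process F: level=0
    F->A: in-degree(A)=0, level(A)=1, enqueue
  process D: level=1
  process E: level=1
  process A: level=1
All levels: A:1, B:0, C:0, D:1, E:1, F:0
level(E) = 1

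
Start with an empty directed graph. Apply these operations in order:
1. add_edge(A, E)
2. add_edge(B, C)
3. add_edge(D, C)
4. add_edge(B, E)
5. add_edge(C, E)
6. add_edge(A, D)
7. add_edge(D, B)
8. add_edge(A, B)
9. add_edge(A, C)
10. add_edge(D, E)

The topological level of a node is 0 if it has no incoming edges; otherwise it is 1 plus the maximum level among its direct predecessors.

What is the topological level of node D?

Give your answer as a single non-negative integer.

Answer: 1

Derivation:
Op 1: add_edge(A, E). Edges now: 1
Op 2: add_edge(B, C). Edges now: 2
Op 3: add_edge(D, C). Edges now: 3
Op 4: add_edge(B, E). Edges now: 4
Op 5: add_edge(C, E). Edges now: 5
Op 6: add_edge(A, D). Edges now: 6
Op 7: add_edge(D, B). Edges now: 7
Op 8: add_edge(A, B). Edges now: 8
Op 9: add_edge(A, C). Edges now: 9
Op 10: add_edge(D, E). Edges now: 10
Compute levels (Kahn BFS):
  sources (in-degree 0): A
  process A: level=0
    A->B: in-degree(B)=1, level(B)>=1
    A->C: in-degree(C)=2, level(C)>=1
    A->D: in-degree(D)=0, level(D)=1, enqueue
    A->E: in-degree(E)=3, level(E)>=1
  process D: level=1
    D->B: in-degree(B)=0, level(B)=2, enqueue
    D->C: in-degree(C)=1, level(C)>=2
    D->E: in-degree(E)=2, level(E)>=2
  process B: level=2
    B->C: in-degree(C)=0, level(C)=3, enqueue
    B->E: in-degree(E)=1, level(E)>=3
  process C: level=3
    C->E: in-degree(E)=0, level(E)=4, enqueue
  process E: level=4
All levels: A:0, B:2, C:3, D:1, E:4
level(D) = 1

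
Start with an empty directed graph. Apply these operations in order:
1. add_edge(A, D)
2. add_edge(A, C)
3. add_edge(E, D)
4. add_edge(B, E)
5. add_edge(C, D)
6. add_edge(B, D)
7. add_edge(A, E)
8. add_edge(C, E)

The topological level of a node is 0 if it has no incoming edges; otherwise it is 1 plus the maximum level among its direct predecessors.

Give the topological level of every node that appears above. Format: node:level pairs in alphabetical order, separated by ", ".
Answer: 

Answer: A:0, B:0, C:1, D:3, E:2

Derivation:
Op 1: add_edge(A, D). Edges now: 1
Op 2: add_edge(A, C). Edges now: 2
Op 3: add_edge(E, D). Edges now: 3
Op 4: add_edge(B, E). Edges now: 4
Op 5: add_edge(C, D). Edges now: 5
Op 6: add_edge(B, D). Edges now: 6
Op 7: add_edge(A, E). Edges now: 7
Op 8: add_edge(C, E). Edges now: 8
Compute levels (Kahn BFS):
  sources (in-degree 0): A, B
  process A: level=0
    A->C: in-degree(C)=0, level(C)=1, enqueue
    A->D: in-degree(D)=3, level(D)>=1
    A->E: in-degree(E)=2, level(E)>=1
  process B: level=0
    B->D: in-degree(D)=2, level(D)>=1
    B->E: in-degree(E)=1, level(E)>=1
  process C: level=1
    C->D: in-degree(D)=1, level(D)>=2
    C->E: in-degree(E)=0, level(E)=2, enqueue
  process E: level=2
    E->D: in-degree(D)=0, level(D)=3, enqueue
  process D: level=3
All levels: A:0, B:0, C:1, D:3, E:2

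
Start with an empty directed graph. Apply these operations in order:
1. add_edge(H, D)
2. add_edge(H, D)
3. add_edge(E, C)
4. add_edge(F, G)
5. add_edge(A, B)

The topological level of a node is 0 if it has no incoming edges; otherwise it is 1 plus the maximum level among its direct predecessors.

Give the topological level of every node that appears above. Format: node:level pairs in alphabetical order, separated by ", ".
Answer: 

Answer: A:0, B:1, C:1, D:1, E:0, F:0, G:1, H:0

Derivation:
Op 1: add_edge(H, D). Edges now: 1
Op 2: add_edge(H, D) (duplicate, no change). Edges now: 1
Op 3: add_edge(E, C). Edges now: 2
Op 4: add_edge(F, G). Edges now: 3
Op 5: add_edge(A, B). Edges now: 4
Compute levels (Kahn BFS):
  sources (in-degree 0): A, E, F, H
  process A: level=0
    A->B: in-degree(B)=0, level(B)=1, enqueue
  process E: level=0
    E->C: in-degree(C)=0, level(C)=1, enqueue
  process F: level=0
    F->G: in-degree(G)=0, level(G)=1, enqueue
  process H: level=0
    H->D: in-degree(D)=0, level(D)=1, enqueue
  process B: level=1
  process C: level=1
  process G: level=1
  process D: level=1
All levels: A:0, B:1, C:1, D:1, E:0, F:0, G:1, H:0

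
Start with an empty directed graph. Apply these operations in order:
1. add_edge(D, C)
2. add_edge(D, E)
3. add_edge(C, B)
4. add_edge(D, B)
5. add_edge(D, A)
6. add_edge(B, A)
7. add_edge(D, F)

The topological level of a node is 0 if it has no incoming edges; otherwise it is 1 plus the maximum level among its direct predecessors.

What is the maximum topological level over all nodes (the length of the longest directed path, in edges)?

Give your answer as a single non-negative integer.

Answer: 3

Derivation:
Op 1: add_edge(D, C). Edges now: 1
Op 2: add_edge(D, E). Edges now: 2
Op 3: add_edge(C, B). Edges now: 3
Op 4: add_edge(D, B). Edges now: 4
Op 5: add_edge(D, A). Edges now: 5
Op 6: add_edge(B, A). Edges now: 6
Op 7: add_edge(D, F). Edges now: 7
Compute levels (Kahn BFS):
  sources (in-degree 0): D
  process D: level=0
    D->A: in-degree(A)=1, level(A)>=1
    D->B: in-degree(B)=1, level(B)>=1
    D->C: in-degree(C)=0, level(C)=1, enqueue
    D->E: in-degree(E)=0, level(E)=1, enqueue
    D->F: in-degree(F)=0, level(F)=1, enqueue
  process C: level=1
    C->B: in-degree(B)=0, level(B)=2, enqueue
  process E: level=1
  process F: level=1
  process B: level=2
    B->A: in-degree(A)=0, level(A)=3, enqueue
  process A: level=3
All levels: A:3, B:2, C:1, D:0, E:1, F:1
max level = 3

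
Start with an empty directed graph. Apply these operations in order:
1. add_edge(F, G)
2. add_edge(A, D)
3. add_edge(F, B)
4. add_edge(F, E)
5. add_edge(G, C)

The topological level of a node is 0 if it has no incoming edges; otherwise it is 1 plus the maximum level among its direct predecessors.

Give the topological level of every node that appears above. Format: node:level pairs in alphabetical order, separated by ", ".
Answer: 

Op 1: add_edge(F, G). Edges now: 1
Op 2: add_edge(A, D). Edges now: 2
Op 3: add_edge(F, B). Edges now: 3
Op 4: add_edge(F, E). Edges now: 4
Op 5: add_edge(G, C). Edges now: 5
Compute levels (Kahn BFS):
  sources (in-degree 0): A, F
  process A: level=0
    A->D: in-degree(D)=0, level(D)=1, enqueue
  process F: level=0
    F->B: in-degree(B)=0, level(B)=1, enqueue
    F->E: in-degree(E)=0, level(E)=1, enqueue
    F->G: in-degree(G)=0, level(G)=1, enqueue
  process D: level=1
  process B: level=1
  process E: level=1
  process G: level=1
    G->C: in-degree(C)=0, level(C)=2, enqueue
  process C: level=2
All levels: A:0, B:1, C:2, D:1, E:1, F:0, G:1

Answer: A:0, B:1, C:2, D:1, E:1, F:0, G:1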